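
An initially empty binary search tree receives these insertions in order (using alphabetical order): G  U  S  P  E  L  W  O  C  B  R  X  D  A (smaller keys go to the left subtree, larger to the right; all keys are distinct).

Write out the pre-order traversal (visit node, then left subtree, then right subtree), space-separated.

G E C B A D U S P L O R W X

Resulting structure (node: left, right):
  G: L=E, R=U
  U: L=S, R=W
  S: L=P, R=–
  P: L=L, R=R
  E: L=C, R=–
  L: L=–, R=O
  W: L=–, R=X
  O: L=–, R=–
  C: L=B, R=D
  B: L=A, R=–
  R: L=–, R=–
  X: L=–, R=–
  D: L=–, R=–
  A: L=–, R=–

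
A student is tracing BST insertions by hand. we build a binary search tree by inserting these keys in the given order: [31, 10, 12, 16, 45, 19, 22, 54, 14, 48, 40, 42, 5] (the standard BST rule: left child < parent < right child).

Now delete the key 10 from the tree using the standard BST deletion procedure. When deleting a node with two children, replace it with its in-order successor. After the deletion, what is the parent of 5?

12

31: root
10: left child of 31 (depth 1)
12: right child of 10 (depth 2)
16: right child of 12 (depth 3)
45: right child of 31 (depth 1)
19: right child of 16 (depth 4)
22: right child of 19 (depth 5)
54: right child of 45 (depth 2)
14: left child of 16 (depth 4)
48: left child of 54 (depth 3)
40: left child of 45 (depth 2)
42: right child of 40 (depth 3)
5: left child of 10 (depth 2)

Delete 10 (two children — replace with in-order successor).
After deletion, 5's parent is 12.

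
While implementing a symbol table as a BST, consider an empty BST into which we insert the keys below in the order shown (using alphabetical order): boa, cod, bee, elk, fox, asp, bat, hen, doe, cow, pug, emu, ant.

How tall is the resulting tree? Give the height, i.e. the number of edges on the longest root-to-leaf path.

5

boa: root
cod: right child of boa (depth 1)
bee: left child of boa (depth 1)
elk: right child of cod (depth 2)
fox: right child of elk (depth 3)
asp: left child of bee (depth 2)
bat: right child of asp (depth 3)
hen: right child of fox (depth 4)
doe: left child of elk (depth 3)
cow: left child of doe (depth 4)
pug: right child of hen (depth 5)
emu: left child of fox (depth 4)
ant: left child of asp (depth 3)

The deepest node is pug at depth 5.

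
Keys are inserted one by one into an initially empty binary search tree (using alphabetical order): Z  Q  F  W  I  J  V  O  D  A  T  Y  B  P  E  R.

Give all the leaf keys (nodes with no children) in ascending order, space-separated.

Insert Z: tree is empty, so Z becomes the root.
Insert Q: Q < Z → go left. Place as left child of Z.
Insert F: F < Z → go left; F < Q → go left. Place as left child of Q.
Insert W: W < Z → go left; W > Q → go right. Place as right child of Q.
Insert I: I < Z → go left; I < Q → go left; I > F → go right. Place as right child of F.
Insert J: J < Z → go left; J < Q → go left; J > F → go right; J > I → go right. Place as right child of I.
Insert V: V < Z → go left; V > Q → go right; V < W → go left. Place as left child of W.
Insert O: O < Z → go left; O < Q → go left; O > F → go right; O > I → go right; O > J → go right. Place as right child of J.
Insert D: D < Z → go left; D < Q → go left; D < F → go left. Place as left child of F.
Insert A: A < Z → go left; A < Q → go left; A < F → go left; A < D → go left. Place as left child of D.
Insert T: T < Z → go left; T > Q → go right; T < W → go left; T < V → go left. Place as left child of V.
Insert Y: Y < Z → go left; Y > Q → go right; Y > W → go right. Place as right child of W.
Insert B: B < Z → go left; B < Q → go left; B < F → go left; B < D → go left; B > A → go right. Place as right child of A.
Insert P: P < Z → go left; P < Q → go left; P > F → go right; P > I → go right; P > J → go right; P > O → go right. Place as right child of O.
Insert E: E < Z → go left; E < Q → go left; E < F → go left; E > D → go right. Place as right child of D.
Insert R: R < Z → go left; R > Q → go right; R < W → go left; R < V → go left; R < T → go left. Place as left child of T.

B E P R Y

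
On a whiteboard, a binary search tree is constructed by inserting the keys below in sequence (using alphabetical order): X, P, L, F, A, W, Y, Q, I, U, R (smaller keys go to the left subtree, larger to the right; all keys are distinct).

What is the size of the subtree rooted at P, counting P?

Insert X: tree is empty, so X becomes the root.
Insert P: P < X → go left. Place as left child of X.
Insert L: L < X → go left; L < P → go left. Place as left child of P.
Insert F: F < X → go left; F < P → go left; F < L → go left. Place as left child of L.
Insert A: A < X → go left; A < P → go left; A < L → go left; A < F → go left. Place as left child of F.
Insert W: W < X → go left; W > P → go right. Place as right child of P.
Insert Y: Y > X → go right. Place as right child of X.
Insert Q: Q < X → go left; Q > P → go right; Q < W → go left. Place as left child of W.
Insert I: I < X → go left; I < P → go left; I < L → go left; I > F → go right. Place as right child of F.
Insert U: U < X → go left; U > P → go right; U < W → go left; U > Q → go right. Place as right child of Q.
Insert R: R < X → go left; R > P → go right; R < W → go left; R > Q → go right; R < U → go left. Place as left child of U.

Subtree rooted at P contains: P, L, F, A, I, W, Q, U, R — 9 nodes.

9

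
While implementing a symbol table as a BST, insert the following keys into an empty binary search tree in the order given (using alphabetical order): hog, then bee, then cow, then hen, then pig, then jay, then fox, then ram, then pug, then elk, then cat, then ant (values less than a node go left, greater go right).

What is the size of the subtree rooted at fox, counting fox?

Resulting structure (node: left, right):
  hog: L=bee, R=pig
  bee: L=ant, R=cow
  cow: L=cat, R=hen
  hen: L=fox, R=–
  pig: L=jay, R=ram
  jay: L=–, R=–
  fox: L=elk, R=–
  ram: L=pug, R=–
  pug: L=–, R=–
  elk: L=–, R=–
  cat: L=–, R=–
  ant: L=–, R=–

Subtree rooted at fox contains: fox, elk — 2 nodes.

2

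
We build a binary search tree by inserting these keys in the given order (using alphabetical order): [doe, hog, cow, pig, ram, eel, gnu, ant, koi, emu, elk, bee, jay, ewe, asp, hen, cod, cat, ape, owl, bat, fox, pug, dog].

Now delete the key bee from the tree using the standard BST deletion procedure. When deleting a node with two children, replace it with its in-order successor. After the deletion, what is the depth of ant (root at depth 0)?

Insert doe: tree is empty, so doe becomes the root.
Insert hog: hog > doe → go right. Place as right child of doe.
Insert cow: cow < doe → go left. Place as left child of doe.
Insert pig: pig > doe → go right; pig > hog → go right. Place as right child of hog.
Insert ram: ram > doe → go right; ram > hog → go right; ram > pig → go right. Place as right child of pig.
Insert eel: eel > doe → go right; eel < hog → go left. Place as left child of hog.
Insert gnu: gnu > doe → go right; gnu < hog → go left; gnu > eel → go right. Place as right child of eel.
Insert ant: ant < doe → go left; ant < cow → go left. Place as left child of cow.
Insert koi: koi > doe → go right; koi > hog → go right; koi < pig → go left. Place as left child of pig.
Insert emu: emu > doe → go right; emu < hog → go left; emu > eel → go right; emu < gnu → go left. Place as left child of gnu.
Insert elk: elk > doe → go right; elk < hog → go left; elk > eel → go right; elk < gnu → go left; elk < emu → go left. Place as left child of emu.
Insert bee: bee < doe → go left; bee < cow → go left; bee > ant → go right. Place as right child of ant.
Insert jay: jay > doe → go right; jay > hog → go right; jay < pig → go left; jay < koi → go left. Place as left child of koi.
Insert ewe: ewe > doe → go right; ewe < hog → go left; ewe > eel → go right; ewe < gnu → go left; ewe > emu → go right. Place as right child of emu.
Insert asp: asp < doe → go left; asp < cow → go left; asp > ant → go right; asp < bee → go left. Place as left child of bee.
Insert hen: hen > doe → go right; hen < hog → go left; hen > eel → go right; hen > gnu → go right. Place as right child of gnu.
Insert cod: cod < doe → go left; cod < cow → go left; cod > ant → go right; cod > bee → go right. Place as right child of bee.
Insert cat: cat < doe → go left; cat < cow → go left; cat > ant → go right; cat > bee → go right; cat < cod → go left. Place as left child of cod.
Insert ape: ape < doe → go left; ape < cow → go left; ape > ant → go right; ape < bee → go left; ape < asp → go left. Place as left child of asp.
Insert owl: owl > doe → go right; owl > hog → go right; owl < pig → go left; owl > koi → go right. Place as right child of koi.
Insert bat: bat < doe → go left; bat < cow → go left; bat > ant → go right; bat < bee → go left; bat > asp → go right. Place as right child of asp.
Insert fox: fox > doe → go right; fox < hog → go left; fox > eel → go right; fox < gnu → go left; fox > emu → go right; fox > ewe → go right. Place as right child of ewe.
Insert pug: pug > doe → go right; pug > hog → go right; pug > pig → go right; pug < ram → go left. Place as left child of ram.
Insert dog: dog > doe → go right; dog < hog → go left; dog < eel → go left. Place as left child of eel.

Delete bee (two children — replace with in-order successor).
After deletion, path to ant: doe → cow → ant.

2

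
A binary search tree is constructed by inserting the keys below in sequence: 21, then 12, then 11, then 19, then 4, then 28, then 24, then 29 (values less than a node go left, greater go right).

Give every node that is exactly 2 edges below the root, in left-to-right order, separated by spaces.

21: root
12: left child of 21 (depth 1)
11: left child of 12 (depth 2)
19: right child of 12 (depth 2)
4: left child of 11 (depth 3)
28: right child of 21 (depth 1)
24: left child of 28 (depth 2)
29: right child of 28 (depth 2)

11 19 24 29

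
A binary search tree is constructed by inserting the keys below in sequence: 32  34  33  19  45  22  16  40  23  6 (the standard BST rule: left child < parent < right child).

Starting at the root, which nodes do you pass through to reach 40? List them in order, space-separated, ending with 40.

32: root
34: right child of 32 (depth 1)
33: left child of 34 (depth 2)
19: left child of 32 (depth 1)
45: right child of 34 (depth 2)
22: right child of 19 (depth 2)
16: left child of 19 (depth 2)
40: left child of 45 (depth 3)
23: right child of 22 (depth 3)
6: left child of 16 (depth 3)

32 34 45 40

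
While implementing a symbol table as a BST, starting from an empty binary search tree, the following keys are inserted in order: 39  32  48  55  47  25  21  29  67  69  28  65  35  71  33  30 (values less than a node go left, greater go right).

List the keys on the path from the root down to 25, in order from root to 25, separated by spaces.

39 32 25

39: root
32: left child of 39 (depth 1)
48: right child of 39 (depth 1)
55: right child of 48 (depth 2)
47: left child of 48 (depth 2)
25: left child of 32 (depth 2)
21: left child of 25 (depth 3)
29: right child of 25 (depth 3)
67: right child of 55 (depth 3)
69: right child of 67 (depth 4)
28: left child of 29 (depth 4)
65: left child of 67 (depth 4)
35: right child of 32 (depth 2)
71: right child of 69 (depth 5)
33: left child of 35 (depth 3)
30: right child of 29 (depth 4)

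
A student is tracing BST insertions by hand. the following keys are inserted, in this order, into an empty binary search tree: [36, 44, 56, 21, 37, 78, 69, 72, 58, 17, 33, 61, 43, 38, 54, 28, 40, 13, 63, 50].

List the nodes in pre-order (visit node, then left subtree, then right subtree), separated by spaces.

36 21 17 13 33 28 44 37 43 38 40 56 54 50 78 69 58 61 63 72

Insert 36: tree is empty, so 36 becomes the root.
Insert 44: 44 > 36 → go right. Place as right child of 36.
Insert 56: 56 > 36 → go right; 56 > 44 → go right. Place as right child of 44.
Insert 21: 21 < 36 → go left. Place as left child of 36.
Insert 37: 37 > 36 → go right; 37 < 44 → go left. Place as left child of 44.
Insert 78: 78 > 36 → go right; 78 > 44 → go right; 78 > 56 → go right. Place as right child of 56.
Insert 69: 69 > 36 → go right; 69 > 44 → go right; 69 > 56 → go right; 69 < 78 → go left. Place as left child of 78.
Insert 72: 72 > 36 → go right; 72 > 44 → go right; 72 > 56 → go right; 72 < 78 → go left; 72 > 69 → go right. Place as right child of 69.
Insert 58: 58 > 36 → go right; 58 > 44 → go right; 58 > 56 → go right; 58 < 78 → go left; 58 < 69 → go left. Place as left child of 69.
Insert 17: 17 < 36 → go left; 17 < 21 → go left. Place as left child of 21.
Insert 33: 33 < 36 → go left; 33 > 21 → go right. Place as right child of 21.
Insert 61: 61 > 36 → go right; 61 > 44 → go right; 61 > 56 → go right; 61 < 78 → go left; 61 < 69 → go left; 61 > 58 → go right. Place as right child of 58.
Insert 43: 43 > 36 → go right; 43 < 44 → go left; 43 > 37 → go right. Place as right child of 37.
Insert 38: 38 > 36 → go right; 38 < 44 → go left; 38 > 37 → go right; 38 < 43 → go left. Place as left child of 43.
Insert 54: 54 > 36 → go right; 54 > 44 → go right; 54 < 56 → go left. Place as left child of 56.
Insert 28: 28 < 36 → go left; 28 > 21 → go right; 28 < 33 → go left. Place as left child of 33.
Insert 40: 40 > 36 → go right; 40 < 44 → go left; 40 > 37 → go right; 40 < 43 → go left; 40 > 38 → go right. Place as right child of 38.
Insert 13: 13 < 36 → go left; 13 < 21 → go left; 13 < 17 → go left. Place as left child of 17.
Insert 63: 63 > 36 → go right; 63 > 44 → go right; 63 > 56 → go right; 63 < 78 → go left; 63 < 69 → go left; 63 > 58 → go right; 63 > 61 → go right. Place as right child of 61.
Insert 50: 50 > 36 → go right; 50 > 44 → go right; 50 < 56 → go left; 50 < 54 → go left. Place as left child of 54.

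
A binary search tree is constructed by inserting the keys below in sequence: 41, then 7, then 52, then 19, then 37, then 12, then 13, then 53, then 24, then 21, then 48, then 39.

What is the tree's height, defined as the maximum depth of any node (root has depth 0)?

41: root
7: left child of 41 (depth 1)
52: right child of 41 (depth 1)
19: right child of 7 (depth 2)
37: right child of 19 (depth 3)
12: left child of 19 (depth 3)
13: right child of 12 (depth 4)
53: right child of 52 (depth 2)
24: left child of 37 (depth 4)
21: left child of 24 (depth 5)
48: left child of 52 (depth 2)
39: right child of 37 (depth 4)

The deepest node is 21 at depth 5.

5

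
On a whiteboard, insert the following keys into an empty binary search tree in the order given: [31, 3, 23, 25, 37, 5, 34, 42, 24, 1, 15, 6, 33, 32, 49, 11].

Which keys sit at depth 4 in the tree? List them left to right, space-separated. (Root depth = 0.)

15 24 32

Insert 31: tree is empty, so 31 becomes the root.
Insert 3: 3 < 31 → go left. Place as left child of 31.
Insert 23: 23 < 31 → go left; 23 > 3 → go right. Place as right child of 3.
Insert 25: 25 < 31 → go left; 25 > 3 → go right; 25 > 23 → go right. Place as right child of 23.
Insert 37: 37 > 31 → go right. Place as right child of 31.
Insert 5: 5 < 31 → go left; 5 > 3 → go right; 5 < 23 → go left. Place as left child of 23.
Insert 34: 34 > 31 → go right; 34 < 37 → go left. Place as left child of 37.
Insert 42: 42 > 31 → go right; 42 > 37 → go right. Place as right child of 37.
Insert 24: 24 < 31 → go left; 24 > 3 → go right; 24 > 23 → go right; 24 < 25 → go left. Place as left child of 25.
Insert 1: 1 < 31 → go left; 1 < 3 → go left. Place as left child of 3.
Insert 15: 15 < 31 → go left; 15 > 3 → go right; 15 < 23 → go left; 15 > 5 → go right. Place as right child of 5.
Insert 6: 6 < 31 → go left; 6 > 3 → go right; 6 < 23 → go left; 6 > 5 → go right; 6 < 15 → go left. Place as left child of 15.
Insert 33: 33 > 31 → go right; 33 < 37 → go left; 33 < 34 → go left. Place as left child of 34.
Insert 32: 32 > 31 → go right; 32 < 37 → go left; 32 < 34 → go left; 32 < 33 → go left. Place as left child of 33.
Insert 49: 49 > 31 → go right; 49 > 37 → go right; 49 > 42 → go right. Place as right child of 42.
Insert 11: 11 < 31 → go left; 11 > 3 → go right; 11 < 23 → go left; 11 > 5 → go right; 11 < 15 → go left; 11 > 6 → go right. Place as right child of 6.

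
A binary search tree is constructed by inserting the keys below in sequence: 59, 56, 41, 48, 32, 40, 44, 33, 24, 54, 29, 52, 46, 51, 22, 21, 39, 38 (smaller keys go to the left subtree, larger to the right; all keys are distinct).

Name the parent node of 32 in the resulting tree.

59: root
56: left child of 59 (depth 1)
41: left child of 56 (depth 2)
48: right child of 41 (depth 3)
32: left child of 41 (depth 3)
40: right child of 32 (depth 4)
44: left child of 48 (depth 4)
33: left child of 40 (depth 5)
24: left child of 32 (depth 4)
54: right child of 48 (depth 4)
29: right child of 24 (depth 5)
52: left child of 54 (depth 5)
46: right child of 44 (depth 5)
51: left child of 52 (depth 6)
22: left child of 24 (depth 5)
21: left child of 22 (depth 6)
39: right child of 33 (depth 6)
38: left child of 39 (depth 7)

41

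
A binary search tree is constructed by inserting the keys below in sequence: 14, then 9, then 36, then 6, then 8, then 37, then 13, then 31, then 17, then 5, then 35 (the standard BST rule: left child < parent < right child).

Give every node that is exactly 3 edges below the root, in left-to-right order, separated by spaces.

14: root
9: left child of 14 (depth 1)
36: right child of 14 (depth 1)
6: left child of 9 (depth 2)
8: right child of 6 (depth 3)
37: right child of 36 (depth 2)
13: right child of 9 (depth 2)
31: left child of 36 (depth 2)
17: left child of 31 (depth 3)
5: left child of 6 (depth 3)
35: right child of 31 (depth 3)

5 8 17 35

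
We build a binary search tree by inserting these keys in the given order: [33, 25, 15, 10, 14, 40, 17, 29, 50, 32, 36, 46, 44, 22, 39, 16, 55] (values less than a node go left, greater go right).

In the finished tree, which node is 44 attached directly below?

33: root
25: left child of 33 (depth 1)
15: left child of 25 (depth 2)
10: left child of 15 (depth 3)
14: right child of 10 (depth 4)
40: right child of 33 (depth 1)
17: right child of 15 (depth 3)
29: right child of 25 (depth 2)
50: right child of 40 (depth 2)
32: right child of 29 (depth 3)
36: left child of 40 (depth 2)
46: left child of 50 (depth 3)
44: left child of 46 (depth 4)
22: right child of 17 (depth 4)
39: right child of 36 (depth 3)
16: left child of 17 (depth 4)
55: right child of 50 (depth 3)

46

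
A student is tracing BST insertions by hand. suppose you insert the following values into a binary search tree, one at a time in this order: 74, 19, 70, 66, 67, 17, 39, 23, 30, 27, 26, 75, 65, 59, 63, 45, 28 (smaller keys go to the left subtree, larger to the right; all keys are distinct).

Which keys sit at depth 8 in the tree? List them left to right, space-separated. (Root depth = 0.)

26 28

Insert 74: tree is empty, so 74 becomes the root.
Insert 19: 19 < 74 → go left. Place as left child of 74.
Insert 70: 70 < 74 → go left; 70 > 19 → go right. Place as right child of 19.
Insert 66: 66 < 74 → go left; 66 > 19 → go right; 66 < 70 → go left. Place as left child of 70.
Insert 67: 67 < 74 → go left; 67 > 19 → go right; 67 < 70 → go left; 67 > 66 → go right. Place as right child of 66.
Insert 17: 17 < 74 → go left; 17 < 19 → go left. Place as left child of 19.
Insert 39: 39 < 74 → go left; 39 > 19 → go right; 39 < 70 → go left; 39 < 66 → go left. Place as left child of 66.
Insert 23: 23 < 74 → go left; 23 > 19 → go right; 23 < 70 → go left; 23 < 66 → go left; 23 < 39 → go left. Place as left child of 39.
Insert 30: 30 < 74 → go left; 30 > 19 → go right; 30 < 70 → go left; 30 < 66 → go left; 30 < 39 → go left; 30 > 23 → go right. Place as right child of 23.
Insert 27: 27 < 74 → go left; 27 > 19 → go right; 27 < 70 → go left; 27 < 66 → go left; 27 < 39 → go left; 27 > 23 → go right; 27 < 30 → go left. Place as left child of 30.
Insert 26: 26 < 74 → go left; 26 > 19 → go right; 26 < 70 → go left; 26 < 66 → go left; 26 < 39 → go left; 26 > 23 → go right; 26 < 30 → go left; 26 < 27 → go left. Place as left child of 27.
Insert 75: 75 > 74 → go right. Place as right child of 74.
Insert 65: 65 < 74 → go left; 65 > 19 → go right; 65 < 70 → go left; 65 < 66 → go left; 65 > 39 → go right. Place as right child of 39.
Insert 59: 59 < 74 → go left; 59 > 19 → go right; 59 < 70 → go left; 59 < 66 → go left; 59 > 39 → go right; 59 < 65 → go left. Place as left child of 65.
Insert 63: 63 < 74 → go left; 63 > 19 → go right; 63 < 70 → go left; 63 < 66 → go left; 63 > 39 → go right; 63 < 65 → go left; 63 > 59 → go right. Place as right child of 59.
Insert 45: 45 < 74 → go left; 45 > 19 → go right; 45 < 70 → go left; 45 < 66 → go left; 45 > 39 → go right; 45 < 65 → go left; 45 < 59 → go left. Place as left child of 59.
Insert 28: 28 < 74 → go left; 28 > 19 → go right; 28 < 70 → go left; 28 < 66 → go left; 28 < 39 → go left; 28 > 23 → go right; 28 < 30 → go left; 28 > 27 → go right. Place as right child of 27.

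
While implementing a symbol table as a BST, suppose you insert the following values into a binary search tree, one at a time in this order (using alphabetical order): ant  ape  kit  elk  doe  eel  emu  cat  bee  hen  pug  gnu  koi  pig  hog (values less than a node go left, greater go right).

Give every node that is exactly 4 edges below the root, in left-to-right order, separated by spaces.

Resulting structure (node: left, right):
  ant: L=–, R=ape
  ape: L=–, R=kit
  kit: L=elk, R=pug
  elk: L=doe, R=emu
  doe: L=cat, R=eel
  eel: L=–, R=–
  emu: L=–, R=hen
  cat: L=bee, R=–
  bee: L=–, R=–
  hen: L=gnu, R=hog
  pug: L=koi, R=–
  gnu: L=–, R=–
  koi: L=–, R=pig
  pig: L=–, R=–
  hog: L=–, R=–

doe emu koi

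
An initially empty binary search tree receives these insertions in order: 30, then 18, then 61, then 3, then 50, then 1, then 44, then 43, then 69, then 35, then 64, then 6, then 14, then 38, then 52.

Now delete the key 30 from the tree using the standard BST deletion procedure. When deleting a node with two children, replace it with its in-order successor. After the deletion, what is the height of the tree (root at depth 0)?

5

Insert 30: tree is empty, so 30 becomes the root.
Insert 18: 18 < 30 → go left. Place as left child of 30.
Insert 61: 61 > 30 → go right. Place as right child of 30.
Insert 3: 3 < 30 → go left; 3 < 18 → go left. Place as left child of 18.
Insert 50: 50 > 30 → go right; 50 < 61 → go left. Place as left child of 61.
Insert 1: 1 < 30 → go left; 1 < 18 → go left; 1 < 3 → go left. Place as left child of 3.
Insert 44: 44 > 30 → go right; 44 < 61 → go left; 44 < 50 → go left. Place as left child of 50.
Insert 43: 43 > 30 → go right; 43 < 61 → go left; 43 < 50 → go left; 43 < 44 → go left. Place as left child of 44.
Insert 69: 69 > 30 → go right; 69 > 61 → go right. Place as right child of 61.
Insert 35: 35 > 30 → go right; 35 < 61 → go left; 35 < 50 → go left; 35 < 44 → go left; 35 < 43 → go left. Place as left child of 43.
Insert 64: 64 > 30 → go right; 64 > 61 → go right; 64 < 69 → go left. Place as left child of 69.
Insert 6: 6 < 30 → go left; 6 < 18 → go left; 6 > 3 → go right. Place as right child of 3.
Insert 14: 14 < 30 → go left; 14 < 18 → go left; 14 > 3 → go right; 14 > 6 → go right. Place as right child of 6.
Insert 38: 38 > 30 → go right; 38 < 61 → go left; 38 < 50 → go left; 38 < 44 → go left; 38 < 43 → go left; 38 > 35 → go right. Place as right child of 35.
Insert 52: 52 > 30 → go right; 52 < 61 → go left; 52 > 50 → go right. Place as right child of 50.

Delete 30 (two children — replace with in-order successor).
After deletion, deepest node is 38 at depth 5.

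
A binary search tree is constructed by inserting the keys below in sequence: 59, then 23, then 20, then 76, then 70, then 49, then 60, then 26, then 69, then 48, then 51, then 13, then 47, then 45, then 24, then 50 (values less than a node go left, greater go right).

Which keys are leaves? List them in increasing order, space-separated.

13 24 45 50 69

Insert 59: tree is empty, so 59 becomes the root.
Insert 23: 23 < 59 → go left. Place as left child of 59.
Insert 20: 20 < 59 → go left; 20 < 23 → go left. Place as left child of 23.
Insert 76: 76 > 59 → go right. Place as right child of 59.
Insert 70: 70 > 59 → go right; 70 < 76 → go left. Place as left child of 76.
Insert 49: 49 < 59 → go left; 49 > 23 → go right. Place as right child of 23.
Insert 60: 60 > 59 → go right; 60 < 76 → go left; 60 < 70 → go left. Place as left child of 70.
Insert 26: 26 < 59 → go left; 26 > 23 → go right; 26 < 49 → go left. Place as left child of 49.
Insert 69: 69 > 59 → go right; 69 < 76 → go left; 69 < 70 → go left; 69 > 60 → go right. Place as right child of 60.
Insert 48: 48 < 59 → go left; 48 > 23 → go right; 48 < 49 → go left; 48 > 26 → go right. Place as right child of 26.
Insert 51: 51 < 59 → go left; 51 > 23 → go right; 51 > 49 → go right. Place as right child of 49.
Insert 13: 13 < 59 → go left; 13 < 23 → go left; 13 < 20 → go left. Place as left child of 20.
Insert 47: 47 < 59 → go left; 47 > 23 → go right; 47 < 49 → go left; 47 > 26 → go right; 47 < 48 → go left. Place as left child of 48.
Insert 45: 45 < 59 → go left; 45 > 23 → go right; 45 < 49 → go left; 45 > 26 → go right; 45 < 48 → go left; 45 < 47 → go left. Place as left child of 47.
Insert 24: 24 < 59 → go left; 24 > 23 → go right; 24 < 49 → go left; 24 < 26 → go left. Place as left child of 26.
Insert 50: 50 < 59 → go left; 50 > 23 → go right; 50 > 49 → go right; 50 < 51 → go left. Place as left child of 51.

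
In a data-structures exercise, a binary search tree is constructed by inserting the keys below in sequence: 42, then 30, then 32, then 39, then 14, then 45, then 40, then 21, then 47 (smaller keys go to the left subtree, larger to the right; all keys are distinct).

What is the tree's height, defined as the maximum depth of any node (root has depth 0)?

Insert 42: tree is empty, so 42 becomes the root.
Insert 30: 30 < 42 → go left. Place as left child of 42.
Insert 32: 32 < 42 → go left; 32 > 30 → go right. Place as right child of 30.
Insert 39: 39 < 42 → go left; 39 > 30 → go right; 39 > 32 → go right. Place as right child of 32.
Insert 14: 14 < 42 → go left; 14 < 30 → go left. Place as left child of 30.
Insert 45: 45 > 42 → go right. Place as right child of 42.
Insert 40: 40 < 42 → go left; 40 > 30 → go right; 40 > 32 → go right; 40 > 39 → go right. Place as right child of 39.
Insert 21: 21 < 42 → go left; 21 < 30 → go left; 21 > 14 → go right. Place as right child of 14.
Insert 47: 47 > 42 → go right; 47 > 45 → go right. Place as right child of 45.

The deepest node is 40 at depth 4.

4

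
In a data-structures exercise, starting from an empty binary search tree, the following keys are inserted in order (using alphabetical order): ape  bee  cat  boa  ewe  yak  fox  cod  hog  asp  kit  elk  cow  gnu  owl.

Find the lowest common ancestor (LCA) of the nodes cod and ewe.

ewe

Resulting structure (node: left, right):
  ape: L=–, R=bee
  bee: L=asp, R=cat
  cat: L=boa, R=ewe
  boa: L=–, R=–
  ewe: L=cod, R=yak
  yak: L=fox, R=–
  fox: L=–, R=hog
  cod: L=–, R=elk
  hog: L=gnu, R=kit
  asp: L=–, R=–
  kit: L=–, R=owl
  elk: L=cow, R=–
  cow: L=–, R=–
  gnu: L=–, R=–
  owl: L=–, R=–

Path to cod: ape → bee → cat → ewe → cod
Path to ewe: ape → bee → cat → ewe
ewe lies on both paths and is an ancestor of the other node.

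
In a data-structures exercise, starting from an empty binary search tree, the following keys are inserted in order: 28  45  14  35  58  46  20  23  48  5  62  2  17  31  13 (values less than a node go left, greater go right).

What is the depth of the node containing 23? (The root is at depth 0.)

3

Resulting structure (node: left, right):
  28: L=14, R=45
  45: L=35, R=58
  14: L=5, R=20
  35: L=31, R=–
  58: L=46, R=62
  46: L=–, R=48
  20: L=17, R=23
  23: L=–, R=–
  48: L=–, R=–
  5: L=2, R=13
  62: L=–, R=–
  2: L=–, R=–
  17: L=–, R=–
  31: L=–, R=–
  13: L=–, R=–

Path to 23: 28 → 14 → 20 → 23, which is 3 edges.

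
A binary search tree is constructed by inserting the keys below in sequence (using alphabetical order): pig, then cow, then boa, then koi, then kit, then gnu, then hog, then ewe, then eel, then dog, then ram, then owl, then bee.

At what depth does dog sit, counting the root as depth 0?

7

pig: root
cow: left child of pig (depth 1)
boa: left child of cow (depth 2)
koi: right child of cow (depth 2)
kit: left child of koi (depth 3)
gnu: left child of kit (depth 4)
hog: right child of gnu (depth 5)
ewe: left child of gnu (depth 5)
eel: left child of ewe (depth 6)
dog: left child of eel (depth 7)
ram: right child of pig (depth 1)
owl: right child of koi (depth 3)
bee: left child of boa (depth 3)

Path to dog: pig → cow → koi → kit → gnu → ewe → eel → dog, which is 7 edges.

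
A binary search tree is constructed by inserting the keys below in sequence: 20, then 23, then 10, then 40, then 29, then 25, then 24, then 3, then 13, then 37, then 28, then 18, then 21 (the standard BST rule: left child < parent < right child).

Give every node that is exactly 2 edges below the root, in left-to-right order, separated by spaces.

3 13 21 40

20: root
23: right child of 20 (depth 1)
10: left child of 20 (depth 1)
40: right child of 23 (depth 2)
29: left child of 40 (depth 3)
25: left child of 29 (depth 4)
24: left child of 25 (depth 5)
3: left child of 10 (depth 2)
13: right child of 10 (depth 2)
37: right child of 29 (depth 4)
28: right child of 25 (depth 5)
18: right child of 13 (depth 3)
21: left child of 23 (depth 2)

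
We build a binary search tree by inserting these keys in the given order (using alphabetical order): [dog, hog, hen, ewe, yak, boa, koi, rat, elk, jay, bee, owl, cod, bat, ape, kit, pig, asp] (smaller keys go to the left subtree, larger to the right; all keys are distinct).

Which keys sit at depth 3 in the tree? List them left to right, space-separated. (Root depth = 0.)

bat ewe koi

Insert dog: tree is empty, so dog becomes the root.
Insert hog: hog > dog → go right. Place as right child of dog.
Insert hen: hen > dog → go right; hen < hog → go left. Place as left child of hog.
Insert ewe: ewe > dog → go right; ewe < hog → go left; ewe < hen → go left. Place as left child of hen.
Insert yak: yak > dog → go right; yak > hog → go right. Place as right child of hog.
Insert boa: boa < dog → go left. Place as left child of dog.
Insert koi: koi > dog → go right; koi > hog → go right; koi < yak → go left. Place as left child of yak.
Insert rat: rat > dog → go right; rat > hog → go right; rat < yak → go left; rat > koi → go right. Place as right child of koi.
Insert elk: elk > dog → go right; elk < hog → go left; elk < hen → go left; elk < ewe → go left. Place as left child of ewe.
Insert jay: jay > dog → go right; jay > hog → go right; jay < yak → go left; jay < koi → go left. Place as left child of koi.
Insert bee: bee < dog → go left; bee < boa → go left. Place as left child of boa.
Insert owl: owl > dog → go right; owl > hog → go right; owl < yak → go left; owl > koi → go right; owl < rat → go left. Place as left child of rat.
Insert cod: cod < dog → go left; cod > boa → go right. Place as right child of boa.
Insert bat: bat < dog → go left; bat < boa → go left; bat < bee → go left. Place as left child of bee.
Insert ape: ape < dog → go left; ape < boa → go left; ape < bee → go left; ape < bat → go left. Place as left child of bat.
Insert kit: kit > dog → go right; kit > hog → go right; kit < yak → go left; kit < koi → go left; kit > jay → go right. Place as right child of jay.
Insert pig: pig > dog → go right; pig > hog → go right; pig < yak → go left; pig > koi → go right; pig < rat → go left; pig > owl → go right. Place as right child of owl.
Insert asp: asp < dog → go left; asp < boa → go left; asp < bee → go left; asp < bat → go left; asp > ape → go right. Place as right child of ape.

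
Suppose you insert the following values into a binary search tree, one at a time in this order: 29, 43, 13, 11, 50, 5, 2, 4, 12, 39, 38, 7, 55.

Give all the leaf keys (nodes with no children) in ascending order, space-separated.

29: root
43: right child of 29 (depth 1)
13: left child of 29 (depth 1)
11: left child of 13 (depth 2)
50: right child of 43 (depth 2)
5: left child of 11 (depth 3)
2: left child of 5 (depth 4)
4: right child of 2 (depth 5)
12: right child of 11 (depth 3)
39: left child of 43 (depth 2)
38: left child of 39 (depth 3)
7: right child of 5 (depth 4)
55: right child of 50 (depth 3)

4 7 12 38 55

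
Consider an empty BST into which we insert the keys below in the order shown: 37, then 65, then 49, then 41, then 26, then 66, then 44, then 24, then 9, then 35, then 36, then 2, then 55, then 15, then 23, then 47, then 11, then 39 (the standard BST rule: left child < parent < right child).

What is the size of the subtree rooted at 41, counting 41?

Insert 37: tree is empty, so 37 becomes the root.
Insert 65: 65 > 37 → go right. Place as right child of 37.
Insert 49: 49 > 37 → go right; 49 < 65 → go left. Place as left child of 65.
Insert 41: 41 > 37 → go right; 41 < 65 → go left; 41 < 49 → go left. Place as left child of 49.
Insert 26: 26 < 37 → go left. Place as left child of 37.
Insert 66: 66 > 37 → go right; 66 > 65 → go right. Place as right child of 65.
Insert 44: 44 > 37 → go right; 44 < 65 → go left; 44 < 49 → go left; 44 > 41 → go right. Place as right child of 41.
Insert 24: 24 < 37 → go left; 24 < 26 → go left. Place as left child of 26.
Insert 9: 9 < 37 → go left; 9 < 26 → go left; 9 < 24 → go left. Place as left child of 24.
Insert 35: 35 < 37 → go left; 35 > 26 → go right. Place as right child of 26.
Insert 36: 36 < 37 → go left; 36 > 26 → go right; 36 > 35 → go right. Place as right child of 35.
Insert 2: 2 < 37 → go left; 2 < 26 → go left; 2 < 24 → go left; 2 < 9 → go left. Place as left child of 9.
Insert 55: 55 > 37 → go right; 55 < 65 → go left; 55 > 49 → go right. Place as right child of 49.
Insert 15: 15 < 37 → go left; 15 < 26 → go left; 15 < 24 → go left; 15 > 9 → go right. Place as right child of 9.
Insert 23: 23 < 37 → go left; 23 < 26 → go left; 23 < 24 → go left; 23 > 9 → go right; 23 > 15 → go right. Place as right child of 15.
Insert 47: 47 > 37 → go right; 47 < 65 → go left; 47 < 49 → go left; 47 > 41 → go right; 47 > 44 → go right. Place as right child of 44.
Insert 11: 11 < 37 → go left; 11 < 26 → go left; 11 < 24 → go left; 11 > 9 → go right; 11 < 15 → go left. Place as left child of 15.
Insert 39: 39 > 37 → go right; 39 < 65 → go left; 39 < 49 → go left; 39 < 41 → go left. Place as left child of 41.

Subtree rooted at 41 contains: 41, 39, 44, 47 — 4 nodes.

4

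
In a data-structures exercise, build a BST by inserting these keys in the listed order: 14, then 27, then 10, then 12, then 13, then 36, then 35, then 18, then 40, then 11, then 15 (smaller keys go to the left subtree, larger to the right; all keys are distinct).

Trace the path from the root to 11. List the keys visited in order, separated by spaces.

14 10 12 11

14: root
27: right child of 14 (depth 1)
10: left child of 14 (depth 1)
12: right child of 10 (depth 2)
13: right child of 12 (depth 3)
36: right child of 27 (depth 2)
35: left child of 36 (depth 3)
18: left child of 27 (depth 2)
40: right child of 36 (depth 3)
11: left child of 12 (depth 3)
15: left child of 18 (depth 3)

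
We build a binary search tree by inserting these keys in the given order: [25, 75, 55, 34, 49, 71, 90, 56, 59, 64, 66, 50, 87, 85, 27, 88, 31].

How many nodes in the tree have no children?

5

Insert 25: tree is empty, so 25 becomes the root.
Insert 75: 75 > 25 → go right. Place as right child of 25.
Insert 55: 55 > 25 → go right; 55 < 75 → go left. Place as left child of 75.
Insert 34: 34 > 25 → go right; 34 < 75 → go left; 34 < 55 → go left. Place as left child of 55.
Insert 49: 49 > 25 → go right; 49 < 75 → go left; 49 < 55 → go left; 49 > 34 → go right. Place as right child of 34.
Insert 71: 71 > 25 → go right; 71 < 75 → go left; 71 > 55 → go right. Place as right child of 55.
Insert 90: 90 > 25 → go right; 90 > 75 → go right. Place as right child of 75.
Insert 56: 56 > 25 → go right; 56 < 75 → go left; 56 > 55 → go right; 56 < 71 → go left. Place as left child of 71.
Insert 59: 59 > 25 → go right; 59 < 75 → go left; 59 > 55 → go right; 59 < 71 → go left; 59 > 56 → go right. Place as right child of 56.
Insert 64: 64 > 25 → go right; 64 < 75 → go left; 64 > 55 → go right; 64 < 71 → go left; 64 > 56 → go right; 64 > 59 → go right. Place as right child of 59.
Insert 66: 66 > 25 → go right; 66 < 75 → go left; 66 > 55 → go right; 66 < 71 → go left; 66 > 56 → go right; 66 > 59 → go right; 66 > 64 → go right. Place as right child of 64.
Insert 50: 50 > 25 → go right; 50 < 75 → go left; 50 < 55 → go left; 50 > 34 → go right; 50 > 49 → go right. Place as right child of 49.
Insert 87: 87 > 25 → go right; 87 > 75 → go right; 87 < 90 → go left. Place as left child of 90.
Insert 85: 85 > 25 → go right; 85 > 75 → go right; 85 < 90 → go left; 85 < 87 → go left. Place as left child of 87.
Insert 27: 27 > 25 → go right; 27 < 75 → go left; 27 < 55 → go left; 27 < 34 → go left. Place as left child of 34.
Insert 88: 88 > 25 → go right; 88 > 75 → go right; 88 < 90 → go left; 88 > 87 → go right. Place as right child of 87.
Insert 31: 31 > 25 → go right; 31 < 75 → go left; 31 < 55 → go left; 31 < 34 → go left; 31 > 27 → go right. Place as right child of 27.

Leaves: 31, 50, 66, 85, 88 — 5 in total.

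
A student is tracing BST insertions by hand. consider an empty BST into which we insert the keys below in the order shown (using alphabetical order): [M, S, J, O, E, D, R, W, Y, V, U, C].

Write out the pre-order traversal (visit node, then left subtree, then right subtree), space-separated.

Resulting structure (node: left, right):
  M: L=J, R=S
  S: L=O, R=W
  J: L=E, R=–
  O: L=–, R=R
  E: L=D, R=–
  D: L=C, R=–
  R: L=–, R=–
  W: L=V, R=Y
  Y: L=–, R=–
  V: L=U, R=–
  U: L=–, R=–
  C: L=–, R=–

M J E D C S O R W V U Y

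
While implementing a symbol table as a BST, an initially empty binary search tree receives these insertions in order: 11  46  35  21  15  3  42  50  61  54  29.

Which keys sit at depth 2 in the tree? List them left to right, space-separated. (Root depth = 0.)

11: root
46: right child of 11 (depth 1)
35: left child of 46 (depth 2)
21: left child of 35 (depth 3)
15: left child of 21 (depth 4)
3: left child of 11 (depth 1)
42: right child of 35 (depth 3)
50: right child of 46 (depth 2)
61: right child of 50 (depth 3)
54: left child of 61 (depth 4)
29: right child of 21 (depth 4)

35 50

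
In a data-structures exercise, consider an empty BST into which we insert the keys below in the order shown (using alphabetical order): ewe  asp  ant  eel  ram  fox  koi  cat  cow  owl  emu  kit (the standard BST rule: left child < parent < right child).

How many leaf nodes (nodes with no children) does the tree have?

Resulting structure (node: left, right):
  ewe: L=asp, R=ram
  asp: L=ant, R=eel
  ant: L=–, R=–
  eel: L=cat, R=emu
  ram: L=fox, R=–
  fox: L=–, R=koi
  koi: L=kit, R=owl
  cat: L=–, R=cow
  cow: L=–, R=–
  owl: L=–, R=–
  emu: L=–, R=–
  kit: L=–, R=–

Leaves: ant, cow, emu, kit, owl — 5 in total.

5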